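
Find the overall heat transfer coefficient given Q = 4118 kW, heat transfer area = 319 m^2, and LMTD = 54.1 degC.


From Q = U*A*LMTD, U = Q / (A * LMTD)
U = 4118 / (319 * 54.1) = 4118 / 17257.9 = 0.2386

0.2386 kW/(m^2*K)


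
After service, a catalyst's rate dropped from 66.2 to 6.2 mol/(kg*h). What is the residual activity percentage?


Activity (%) = (rate_used / rate_fresh) * 100
rate_used = 6.2, rate_fresh = 66.2
= (6.2 / 66.2) * 100
= 0.09366 * 100 = 9.366

9.366 %


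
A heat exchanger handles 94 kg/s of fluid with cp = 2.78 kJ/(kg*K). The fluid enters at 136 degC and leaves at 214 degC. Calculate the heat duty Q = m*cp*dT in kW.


Q = m_dot * cp * delta_T
delta_T = 214 - 136 = 78 K
Q = 94 * 2.78 * 78
= 261.32 * 78
= 20382.96 kW

20382.96 kW


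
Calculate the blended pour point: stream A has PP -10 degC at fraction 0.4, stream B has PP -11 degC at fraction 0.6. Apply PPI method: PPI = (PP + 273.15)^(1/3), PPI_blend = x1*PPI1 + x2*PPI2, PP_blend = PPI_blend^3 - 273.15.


PPI_1 = (-10 + 273.15)^(1/3) = 6.408176
PPI_2 = (-11 + 273.15)^(1/3) = 6.400049
PPI_blend = 0.4 * 6.408176 + 0.6 * 6.400049 = 6.4033
PP_blend = 6.4033^3 - 273.15 = 262.5497 - 273.15 = -10.6

-10.6 degC


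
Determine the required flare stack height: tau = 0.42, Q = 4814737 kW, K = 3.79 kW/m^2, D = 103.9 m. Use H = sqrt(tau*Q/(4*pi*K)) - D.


tau*Q/(4*pi*K) = 0.42 * 4814737 / (4 * pi * 3.79) = 42459.3
sqrt(42459.3) = 206.057
H = 206.057 - 103.9 = 102.2

102.2 m


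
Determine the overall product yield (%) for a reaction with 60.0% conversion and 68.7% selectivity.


Overall yield = conversion (%) * selectivity (%) / 100
Conversion = 60.0%, Selectivity = 68.7%
Y = 60.0 * 68.7 / 100
= 41.22 %

41.22 %


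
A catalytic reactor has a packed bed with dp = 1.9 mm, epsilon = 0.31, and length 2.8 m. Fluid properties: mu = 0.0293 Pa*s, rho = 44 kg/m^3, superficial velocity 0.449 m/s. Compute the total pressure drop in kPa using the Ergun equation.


dp = 1.9 mm = 0.0019 m
Viscous term = 150*0.0293*0.449*(1-0.31)^2 / (0.0019^2*0.31^3) = 8735970
Inertial term = 1.75*44*0.449^2*(1-0.31) / (0.0019*0.31^3) = 189232
dP/L = 8735970 + 189232 = 8925200 Pa/m
dP = 8925200 * 2.8 / 1000 = 24990 kPa

24990 kPa


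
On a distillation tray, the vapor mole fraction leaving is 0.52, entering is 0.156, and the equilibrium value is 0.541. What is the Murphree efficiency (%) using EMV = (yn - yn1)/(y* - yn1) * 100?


Murphree vapor efficiency: EMV = (y_n - y_(n-1)) / (y*_n - y_(n-1)) * 100
EMV = (0.52 - 0.156) / (0.541 - 0.156) * 100 = 0.364 / 0.385 * 100 = 94.55

94.55 %


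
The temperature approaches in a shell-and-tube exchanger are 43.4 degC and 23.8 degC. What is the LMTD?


LMTD = (dT1 - dT2) / ln(dT1/dT2)
= (43.4 - 23.8) / ln(43.4 / 23.8) = 19.6 / 0.600774 = 32.62

32.62 degC


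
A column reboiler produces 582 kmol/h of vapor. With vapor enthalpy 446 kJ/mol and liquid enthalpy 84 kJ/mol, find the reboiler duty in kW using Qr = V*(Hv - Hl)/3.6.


Qr = 582 * (446 - 84) / 3.6 = 582 * 362 / 3.6 = 58520

58520 kW


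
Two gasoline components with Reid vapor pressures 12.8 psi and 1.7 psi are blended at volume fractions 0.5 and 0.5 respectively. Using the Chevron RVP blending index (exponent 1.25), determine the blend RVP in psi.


Chevron index: RVP_blend = (sum xi*RVPi^1.25)^(1/1.25)
RVP^1.25 terms: 0.5 * 12.8^1.25 + 0.5 * 1.7^1.25 = 13.0761
RVP_blend = 13.0761^(1/1.25) = 7.820

7.820 psi


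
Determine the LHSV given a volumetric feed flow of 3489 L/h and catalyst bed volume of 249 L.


LHSV = volumetric feed rate / catalyst volume
= 3489 L/h / 249 L
= 14.01 h^-1

14.01 h^-1


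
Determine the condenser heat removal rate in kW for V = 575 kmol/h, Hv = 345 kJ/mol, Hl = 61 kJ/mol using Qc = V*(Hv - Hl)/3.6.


Qc = 575 * (345 - 61) / 3.6 = 575 * 284 / 3.6 = 45360

45360 kW


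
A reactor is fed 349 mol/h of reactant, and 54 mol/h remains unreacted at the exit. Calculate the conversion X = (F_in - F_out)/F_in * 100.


X = (F_in - F_out) / F_in * 100
Moles reacted = 349 - 54 = 295
X = 295 / 349 * 100
= 0.8453 * 100
= 84.53 %

84.53 %


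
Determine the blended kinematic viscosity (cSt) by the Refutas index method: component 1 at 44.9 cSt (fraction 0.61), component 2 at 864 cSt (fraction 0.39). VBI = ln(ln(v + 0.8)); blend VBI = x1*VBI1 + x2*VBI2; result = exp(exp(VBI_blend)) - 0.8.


Refutas method: VBN_i = 14.534*ln(ln(visc_i + 0.8)) + 10.975, blended linearly by mass fraction; since VBN is linear in VBI_i = ln(ln(visc_i + 0.8)) and the fractions sum to 1, blend VBI directly: visc = exp(exp(VBI_blend)) - 0.8
VBI_1 = ln(ln(44.9 + 0.8)) = 1.3408
VBI_2 = ln(ln(864 + 0.8)) = 1.91139
VBI_blend = 0.61 * 1.3408 + 0.39 * 1.91139 = 1.56333
visc_blend = exp(exp(1.56333)) - 0.8 = 117.7

117.7 cSt


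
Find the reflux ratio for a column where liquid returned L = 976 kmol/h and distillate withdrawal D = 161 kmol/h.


Reflux ratio definition: R = L / D (liquid returned / distillate withdrawn)
L = 976 kmol/h, D = 161 kmol/h
R = 976 / 161 = 6.062

6.062


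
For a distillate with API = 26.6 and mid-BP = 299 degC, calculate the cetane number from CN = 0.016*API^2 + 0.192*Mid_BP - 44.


CN = 0.016 * 26.6^2 + 0.192 * 299 - 44
CN = 11.32096 + 57.408 - 44 = 24.72896

24.72896


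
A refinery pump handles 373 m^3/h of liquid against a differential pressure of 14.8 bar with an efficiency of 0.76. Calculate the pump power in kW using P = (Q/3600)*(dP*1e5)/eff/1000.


Q = 373 / 3600 = 0.103611 m^3/s
P = 0.103611 * (14.8 * 1e5) / 0.76 / 1000 = 201.8

201.8 kW


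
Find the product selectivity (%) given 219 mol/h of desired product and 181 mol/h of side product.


Selectivity = desired / (desired + undesired) * 100
Total products = 219 + 181 = 400 mol/h
S = 219 / 400 * 100
= 0.5475 * 100
= 54.75 %

54.75 %


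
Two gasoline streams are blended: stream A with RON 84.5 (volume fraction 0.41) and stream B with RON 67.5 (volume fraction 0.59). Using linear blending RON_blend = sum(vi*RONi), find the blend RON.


Linear blending: RON_blend = sum(vi * RONi)
Contribution 1: 0.41 * 84.5 = 34.645
Contribution 2: 0.59 * 67.5 = 39.825
RON_blend = 34.645 + 39.825 = 74.47

74.47


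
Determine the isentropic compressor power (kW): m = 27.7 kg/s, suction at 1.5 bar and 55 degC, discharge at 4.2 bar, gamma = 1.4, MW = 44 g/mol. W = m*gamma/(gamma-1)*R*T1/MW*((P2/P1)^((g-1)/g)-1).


Isentropic work: W = m*(gamma/(gamma-1))*(R*T1/MW)*((P2/P1)^((gamma-1)/gamma) - 1)
T1 = 55 + 273.15 = 328.15 K
Pressure ratio = 4.2 / 1.5 = 2.8
Exponent = (1.4 - 1)/1.4 = 0.285714
(P2/P1)^exp - 1 = 2.8^0.285714 - 1 = 0.342021
W = 27.7 * 1.4 / 0.4 * 8.314 * 328.15 / 44 * 0.342021 = 2056

2056 kW


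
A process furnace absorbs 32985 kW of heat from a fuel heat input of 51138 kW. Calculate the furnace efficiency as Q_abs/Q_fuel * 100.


Furnace efficiency = Q_absorbed / Q_fuel * 100
= 32985 / 51138 * 100 = 64.50

64.50 %


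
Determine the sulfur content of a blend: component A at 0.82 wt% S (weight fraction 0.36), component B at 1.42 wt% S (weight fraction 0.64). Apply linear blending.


Linear sulfur blending: S_blend = x1*S1 + x2*S2
Contribution 1: 0.36 * 0.82 = 0.2952 wt%
Contribution 2: 0.64 * 1.42 = 0.9088 wt%
S_blend = 0.2952 + 0.9088 = 1.204

1.204 wt%


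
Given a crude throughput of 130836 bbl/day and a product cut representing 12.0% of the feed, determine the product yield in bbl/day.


Crude throughput = 130836 bbl/day
Fraction yield = 12.0%
yield = throughput * fraction / 100
yield = 130836 * 12.0 / 100 = 15700.32

15700.32 bbl/day


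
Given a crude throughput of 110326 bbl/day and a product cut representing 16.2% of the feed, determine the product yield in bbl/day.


Crude throughput = 110326 bbl/day
Fraction yield = 16.2%
yield = throughput * fraction / 100
yield = 110326 * 16.2 / 100 = 17872.812

17872.812 bbl/day


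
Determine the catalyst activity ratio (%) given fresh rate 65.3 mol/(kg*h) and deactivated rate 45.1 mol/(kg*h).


Activity (%) = (rate_used / rate_fresh) * 100
rate_used = 45.1, rate_fresh = 65.3
= (45.1 / 65.3) * 100
= 0.6907 * 100 = 69.07

69.07 %


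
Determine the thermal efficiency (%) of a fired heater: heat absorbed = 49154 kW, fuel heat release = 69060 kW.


Furnace efficiency = Q_absorbed / Q_fuel * 100
= 49154 / 69060 * 100 = 71.18

71.18 %


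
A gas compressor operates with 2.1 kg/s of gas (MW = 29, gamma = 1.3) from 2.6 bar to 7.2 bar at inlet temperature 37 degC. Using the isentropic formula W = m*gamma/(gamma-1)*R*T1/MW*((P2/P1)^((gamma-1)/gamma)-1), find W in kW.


Isentropic work: W = m*(gamma/(gamma-1))*(R*T1/MW)*((P2/P1)^((gamma-1)/gamma) - 1)
T1 = 37 + 273.15 = 310.15 K
Pressure ratio = 7.2 / 2.6 = 2.76923
Exponent = (1.3 - 1)/1.3 = 0.230769
(P2/P1)^exp - 1 = 2.76923^0.230769 - 1 = 0.264977
W = 2.1 * 1.3 / 0.3 * 8.314 * 310.15 / 29 * 0.264977 = 214.4

214.4 kW


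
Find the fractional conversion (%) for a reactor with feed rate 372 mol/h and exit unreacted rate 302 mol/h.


X = (F_in - F_out) / F_in * 100
Moles reacted = 372 - 302 = 70
X = 70 / 372 * 100
= 0.1882 * 100
= 18.82 %

18.82 %


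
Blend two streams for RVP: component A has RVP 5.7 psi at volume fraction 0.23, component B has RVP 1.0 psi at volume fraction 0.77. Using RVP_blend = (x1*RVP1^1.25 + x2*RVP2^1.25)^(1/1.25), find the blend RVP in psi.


Chevron index: RVP_blend = (sum xi*RVPi^1.25)^(1/1.25)
RVP^1.25 terms: 0.23 * 5.7^1.25 + 0.77 * 1.0^1.25 = 2.79568
RVP_blend = 2.79568^(1/1.25) = 2.276

2.276 psi


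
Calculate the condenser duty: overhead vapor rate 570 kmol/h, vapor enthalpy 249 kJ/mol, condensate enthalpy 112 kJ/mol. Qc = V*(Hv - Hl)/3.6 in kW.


Qc = 570 * (249 - 112) / 3.6 = 570 * 137 / 3.6 = 21690

21690 kW


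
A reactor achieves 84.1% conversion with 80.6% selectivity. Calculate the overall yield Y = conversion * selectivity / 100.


Overall yield = conversion (%) * selectivity (%) / 100
Conversion = 84.1%, Selectivity = 80.6%
Y = 84.1 * 80.6 / 100
= 67.7846 %

67.7846 %


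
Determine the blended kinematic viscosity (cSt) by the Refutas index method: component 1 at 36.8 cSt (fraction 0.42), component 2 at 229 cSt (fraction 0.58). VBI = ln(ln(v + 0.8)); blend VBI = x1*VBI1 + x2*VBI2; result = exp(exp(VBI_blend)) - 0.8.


Refutas method: VBN_i = 14.534*ln(ln(visc_i + 0.8)) + 10.975, blended linearly by mass fraction; since VBN is linear in VBI_i = ln(ln(visc_i + 0.8)) and the fractions sum to 1, blend VBI directly: visc = exp(exp(VBI_blend)) - 0.8
VBI_1 = ln(ln(36.8 + 0.8)) = 1.28841
VBI_2 = ln(ln(229 + 0.8)) = 1.69327
VBI_blend = 0.42 * 1.28841 + 0.58 * 1.69327 = 1.52323
visc_blend = exp(exp(1.52323)) - 0.8 = 97.40

97.40 cSt


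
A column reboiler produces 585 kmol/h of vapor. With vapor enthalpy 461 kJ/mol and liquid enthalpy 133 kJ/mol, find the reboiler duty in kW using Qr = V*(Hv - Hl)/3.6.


Qr = 585 * (461 - 133) / 3.6 = 585 * 328 / 3.6 = 53300

53300 kW


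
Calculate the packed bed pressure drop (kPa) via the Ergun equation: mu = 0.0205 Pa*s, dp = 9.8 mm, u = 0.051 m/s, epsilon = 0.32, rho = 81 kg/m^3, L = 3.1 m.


dp = 9.8 mm = 0.0098 m
Viscous term = 150*0.0205*0.051*(1-0.32)^2 / (0.0098^2*0.32^3) = 23042.6
Inertial term = 1.75*81*0.051^2*(1-0.32) / (0.0098*0.32^3) = 780.722
dP/L = 23042.6 + 780.722 = 23823.3 Pa/m
dP = 23823.3 * 3.1 / 1000 = 73.85 kPa

73.85 kPa


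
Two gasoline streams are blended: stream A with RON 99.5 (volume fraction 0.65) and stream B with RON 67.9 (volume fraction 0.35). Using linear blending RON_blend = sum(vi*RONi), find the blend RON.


Linear blending: RON_blend = sum(vi * RONi)
Contribution 1: 0.65 * 99.5 = 64.675
Contribution 2: 0.35 * 67.9 = 23.765
RON_blend = 64.675 + 23.765 = 88.44

88.44


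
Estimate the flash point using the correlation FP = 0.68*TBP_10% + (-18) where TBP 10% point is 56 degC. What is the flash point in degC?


FP = 0.68 * 56 + (-18) = 20.08

20.08 degC


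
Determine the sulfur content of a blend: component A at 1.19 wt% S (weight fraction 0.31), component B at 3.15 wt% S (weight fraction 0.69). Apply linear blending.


Linear sulfur blending: S_blend = x1*S1 + x2*S2
Contribution 1: 0.31 * 1.19 = 0.3689 wt%
Contribution 2: 0.69 * 3.15 = 2.1735 wt%
S_blend = 0.3689 + 2.1735 = 2.5424

2.5424 wt%


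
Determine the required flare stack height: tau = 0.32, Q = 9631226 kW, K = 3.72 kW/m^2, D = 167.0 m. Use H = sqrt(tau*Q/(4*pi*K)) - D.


tau*Q/(4*pi*K) = 0.32 * 9631226 / (4 * pi * 3.72) = 65929.3
sqrt(65929.3) = 256.767
H = 256.767 - 167.0 = 89.77

89.77 m


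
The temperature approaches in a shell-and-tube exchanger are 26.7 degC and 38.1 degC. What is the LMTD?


LMTD = (dT1 - dT2) / ln(dT1/dT2)
= (26.7 - 38.1) / ln(26.7 / 38.1) = -11.4 / -0.355551 = 32.06

32.06 degC


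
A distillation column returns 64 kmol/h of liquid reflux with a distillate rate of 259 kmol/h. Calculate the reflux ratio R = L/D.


Reflux ratio definition: R = L / D (liquid returned / distillate withdrawn)
L = 64 kmol/h, D = 259 kmol/h
R = 64 / 259 = 0.2471

0.2471


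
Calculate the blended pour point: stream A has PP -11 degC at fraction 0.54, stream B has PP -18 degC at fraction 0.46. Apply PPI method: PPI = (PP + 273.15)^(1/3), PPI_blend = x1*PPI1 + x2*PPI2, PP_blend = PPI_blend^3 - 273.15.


PPI_1 = (-11 + 273.15)^(1/3) = 6.400049
PPI_2 = (-18 + 273.15)^(1/3) = 6.342569
PPI_blend = 0.54 * 6.400049 + 0.46 * 6.342569 = 6.373608
PP_blend = 6.373608^3 - 273.15 = 258.9143 - 273.15 = -14.24

-14.24 degC


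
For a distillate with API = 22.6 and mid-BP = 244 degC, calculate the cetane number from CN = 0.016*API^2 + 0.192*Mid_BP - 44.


CN = 0.016 * 22.6^2 + 0.192 * 244 - 44
CN = 8.17216 + 46.848 - 44 = 11.02016

11.02016


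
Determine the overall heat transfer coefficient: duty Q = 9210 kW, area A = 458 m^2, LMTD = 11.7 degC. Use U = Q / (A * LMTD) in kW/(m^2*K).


From Q = U*A*LMTD, U = Q / (A * LMTD)
U = 9210 / (458 * 11.7) = 9210 / 5358.6 = 1.719

1.719 kW/(m^2*K)


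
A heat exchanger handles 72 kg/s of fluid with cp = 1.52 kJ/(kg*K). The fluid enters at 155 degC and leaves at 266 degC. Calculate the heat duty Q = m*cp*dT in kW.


Q = m_dot * cp * delta_T
delta_T = 266 - 155 = 111 K
Q = 72 * 1.52 * 111
= 109.44 * 111
= 12147.84 kW

12147.84 kW


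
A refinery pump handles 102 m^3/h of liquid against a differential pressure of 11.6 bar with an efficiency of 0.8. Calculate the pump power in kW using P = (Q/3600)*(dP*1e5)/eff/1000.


Q = 102 / 3600 = 0.0283333 m^3/s
P = 0.0283333 * (11.6 * 1e5) / 0.8 / 1000 = 41.08

41.08 kW


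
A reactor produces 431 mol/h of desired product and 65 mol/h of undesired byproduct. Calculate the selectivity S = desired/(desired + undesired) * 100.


Selectivity = desired / (desired + undesired) * 100
Total products = 431 + 65 = 496 mol/h
S = 431 / 496 * 100
= 0.8690 * 100
= 86.90 %

86.90 %


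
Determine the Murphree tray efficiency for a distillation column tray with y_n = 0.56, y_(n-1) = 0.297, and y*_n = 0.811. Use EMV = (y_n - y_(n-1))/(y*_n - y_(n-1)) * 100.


Murphree vapor efficiency: EMV = (y_n - y_(n-1)) / (y*_n - y_(n-1)) * 100
EMV = (0.56 - 0.297) / (0.811 - 0.297) * 100 = 0.263 / 0.514 * 100 = 51.17

51.17 %


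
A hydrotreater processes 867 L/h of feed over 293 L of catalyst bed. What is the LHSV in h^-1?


LHSV = volumetric feed rate / catalyst volume
= 867 L/h / 293 L
= 2.959 h^-1

2.959 h^-1


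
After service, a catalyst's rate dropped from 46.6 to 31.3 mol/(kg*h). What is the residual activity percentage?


Activity (%) = (rate_used / rate_fresh) * 100
rate_used = 31.3, rate_fresh = 46.6
= (31.3 / 46.6) * 100
= 0.6717 * 100 = 67.17

67.17 %


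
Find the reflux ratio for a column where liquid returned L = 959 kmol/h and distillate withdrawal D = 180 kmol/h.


Reflux ratio definition: R = L / D (liquid returned / distillate withdrawn)
L = 959 kmol/h, D = 180 kmol/h
R = 959 / 180 = 5.328

5.328


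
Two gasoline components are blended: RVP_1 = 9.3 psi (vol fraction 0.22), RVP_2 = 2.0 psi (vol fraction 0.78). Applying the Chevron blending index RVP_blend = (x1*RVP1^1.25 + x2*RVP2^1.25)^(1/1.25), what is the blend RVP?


Chevron index: RVP_blend = (sum xi*RVPi^1.25)^(1/1.25)
RVP^1.25 terms: 0.22 * 9.3^1.25 + 0.78 * 2.0^1.25 = 5.42811
RVP_blend = 5.42811^(1/1.25) = 3.870

3.870 psi


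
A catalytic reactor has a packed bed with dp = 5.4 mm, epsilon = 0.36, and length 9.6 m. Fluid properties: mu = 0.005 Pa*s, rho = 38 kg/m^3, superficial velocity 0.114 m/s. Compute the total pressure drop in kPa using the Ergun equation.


dp = 5.4 mm = 0.0054 m
Viscous term = 150*0.005*0.114*(1-0.36)^2 / (0.0054^2*0.36^3) = 25741.3
Inertial term = 1.75*38*0.114^2*(1-0.36) / (0.0054*0.36^3) = 2195.38
dP/L = 25741.3 + 2195.38 = 27936.7 Pa/m
dP = 27936.7 * 9.6 / 1000 = 268.2 kPa

268.2 kPa


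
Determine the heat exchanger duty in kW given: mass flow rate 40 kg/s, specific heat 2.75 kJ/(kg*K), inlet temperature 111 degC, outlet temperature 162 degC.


Q = m_dot * cp * delta_T
delta_T = 162 - 111 = 51 K
Q = 40 * 2.75 * 51
= 110 * 51
= 5610 kW

5610 kW


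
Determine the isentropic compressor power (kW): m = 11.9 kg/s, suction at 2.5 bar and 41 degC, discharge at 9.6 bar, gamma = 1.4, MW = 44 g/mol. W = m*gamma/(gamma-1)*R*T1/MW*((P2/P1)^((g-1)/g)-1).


Isentropic work: W = m*(gamma/(gamma-1))*(R*T1/MW)*((P2/P1)^((gamma-1)/gamma) - 1)
T1 = 41 + 273.15 = 314.15 K
Pressure ratio = 9.6 / 2.5 = 3.84
Exponent = (1.4 - 1)/1.4 = 0.285714
(P2/P1)^exp - 1 = 3.84^0.285714 - 1 = 0.468763
W = 11.9 * 1.4 / 0.4 * 8.314 * 314.15 / 44 * 0.468763 = 1159

1159 kW


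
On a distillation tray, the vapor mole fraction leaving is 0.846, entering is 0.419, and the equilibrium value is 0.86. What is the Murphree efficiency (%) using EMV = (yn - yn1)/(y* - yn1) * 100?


Murphree vapor efficiency: EMV = (y_n - y_(n-1)) / (y*_n - y_(n-1)) * 100
EMV = (0.846 - 0.419) / (0.86 - 0.419) * 100 = 0.427 / 0.441 * 100 = 96.83

96.83 %


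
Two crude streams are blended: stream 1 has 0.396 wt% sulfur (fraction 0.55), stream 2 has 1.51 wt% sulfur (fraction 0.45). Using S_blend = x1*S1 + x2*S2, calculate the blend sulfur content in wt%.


Linear sulfur blending: S_blend = x1*S1 + x2*S2
Contribution 1: 0.55 * 0.396 = 0.2178 wt%
Contribution 2: 0.45 * 1.51 = 0.6795 wt%
S_blend = 0.2178 + 0.6795 = 0.8973

0.8973 wt%


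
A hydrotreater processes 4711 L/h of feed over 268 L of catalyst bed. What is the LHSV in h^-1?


LHSV = volumetric feed rate / catalyst volume
= 4711 L/h / 268 L
= 17.58 h^-1

17.58 h^-1


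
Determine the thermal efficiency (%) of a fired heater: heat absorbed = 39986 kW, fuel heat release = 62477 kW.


Furnace efficiency = Q_absorbed / Q_fuel * 100
= 39986 / 62477 * 100 = 64.00

64.00 %


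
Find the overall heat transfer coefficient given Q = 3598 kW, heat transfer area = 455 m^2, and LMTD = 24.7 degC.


From Q = U*A*LMTD, U = Q / (A * LMTD)
U = 3598 / (455 * 24.7) = 3598 / 11238.5 = 0.3201

0.3201 kW/(m^2*K)


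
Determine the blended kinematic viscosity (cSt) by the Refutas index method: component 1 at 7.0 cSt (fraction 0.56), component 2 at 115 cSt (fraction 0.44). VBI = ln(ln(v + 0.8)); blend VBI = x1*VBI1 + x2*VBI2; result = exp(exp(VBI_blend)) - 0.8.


Refutas method: VBN_i = 14.534*ln(ln(visc_i + 0.8)) + 10.975, blended linearly by mass fraction; since VBN is linear in VBI_i = ln(ln(visc_i + 0.8)) and the fractions sum to 1, blend VBI directly: visc = exp(exp(VBI_blend)) - 0.8
VBI_1 = ln(ln(7.0 + 0.8)) = 0.719849
VBI_2 = ln(ln(115 + 0.8)) = 1.55854
VBI_blend = 0.56 * 0.719849 + 0.44 * 1.55854 = 1.08887
visc_blend = exp(exp(1.08887)) - 0.8 = 18.71

18.71 cSt


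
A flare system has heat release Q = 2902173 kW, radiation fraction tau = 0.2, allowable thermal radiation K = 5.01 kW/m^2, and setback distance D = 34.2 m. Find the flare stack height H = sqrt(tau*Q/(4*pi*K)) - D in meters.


tau*Q/(4*pi*K) = 0.2 * 2902173 / (4 * pi * 5.01) = 9219.46
sqrt(9219.46) = 96.018
H = 96.018 - 34.2 = 61.82

61.82 m


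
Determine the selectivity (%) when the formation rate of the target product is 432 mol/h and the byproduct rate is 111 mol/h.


Selectivity = desired / (desired + undesired) * 100
Total products = 432 + 111 = 543 mol/h
S = 432 / 543 * 100
= 0.7956 * 100
= 79.56 %

79.56 %


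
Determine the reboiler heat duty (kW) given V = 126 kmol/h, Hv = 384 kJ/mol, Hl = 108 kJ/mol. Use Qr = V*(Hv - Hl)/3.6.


Qr = 126 * (384 - 108) / 3.6 = 126 * 276 / 3.6 = 9660

9660 kW


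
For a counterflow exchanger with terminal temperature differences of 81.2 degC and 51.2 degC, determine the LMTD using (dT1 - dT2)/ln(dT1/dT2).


LMTD = (dT1 - dT2) / ln(dT1/dT2)
= (81.2 - 51.2) / ln(81.2 / 51.2) = 30 / 0.461176 = 65.05

65.05 degC


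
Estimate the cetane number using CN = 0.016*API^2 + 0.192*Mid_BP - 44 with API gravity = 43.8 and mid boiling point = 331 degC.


CN = 0.016 * 43.8^2 + 0.192 * 331 - 44
CN = 30.69504 + 63.552 - 44 = 50.24704

50.24704


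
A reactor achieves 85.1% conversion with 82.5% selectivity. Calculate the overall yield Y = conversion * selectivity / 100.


Overall yield = conversion (%) * selectivity (%) / 100
Conversion = 85.1%, Selectivity = 82.5%
Y = 85.1 * 82.5 / 100
= 70.2075 %

70.2075 %


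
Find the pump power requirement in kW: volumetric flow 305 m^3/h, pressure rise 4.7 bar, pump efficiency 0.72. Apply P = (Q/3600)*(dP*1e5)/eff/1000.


Q = 305 / 3600 = 0.0847222 m^3/s
P = 0.0847222 * (4.7 * 1e5) / 0.72 / 1000 = 55.30

55.30 kW


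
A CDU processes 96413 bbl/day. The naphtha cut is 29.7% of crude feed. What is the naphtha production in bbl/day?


Crude throughput = 96413 bbl/day
Fraction yield = 29.7%
yield = throughput * fraction / 100
yield = 96413 * 29.7 / 100 = 28634.661

28634.661 bbl/day


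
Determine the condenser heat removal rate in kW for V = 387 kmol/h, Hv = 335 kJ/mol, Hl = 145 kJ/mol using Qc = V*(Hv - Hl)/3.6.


Qc = 387 * (335 - 145) / 3.6 = 387 * 190 / 3.6 = 20420

20420 kW


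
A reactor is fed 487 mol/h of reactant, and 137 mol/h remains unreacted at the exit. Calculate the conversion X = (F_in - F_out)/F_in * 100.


X = (F_in - F_out) / F_in * 100
Moles reacted = 487 - 137 = 350
X = 350 / 487 * 100
= 0.7187 * 100
= 71.87 %

71.87 %


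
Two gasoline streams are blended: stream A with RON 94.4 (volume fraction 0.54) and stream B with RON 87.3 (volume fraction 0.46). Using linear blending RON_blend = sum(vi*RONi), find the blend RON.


Linear blending: RON_blend = sum(vi * RONi)
Contribution 1: 0.54 * 94.4 = 50.976
Contribution 2: 0.46 * 87.3 = 40.158
RON_blend = 50.976 + 40.158 = 91.134

91.134


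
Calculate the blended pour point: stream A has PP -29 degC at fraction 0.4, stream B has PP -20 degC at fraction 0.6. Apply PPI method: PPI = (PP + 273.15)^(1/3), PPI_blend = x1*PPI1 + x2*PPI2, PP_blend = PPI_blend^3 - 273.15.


PPI_1 = (-29 + 273.15)^(1/3) = 6.25008
PPI_2 = (-20 + 273.15)^(1/3) = 6.325953
PPI_blend = 0.4 * 6.25008 + 0.6 * 6.325953 = 6.295604
PP_blend = 6.295604^3 - 273.15 = 249.5239 - 273.15 = -23.63

-23.63 degC


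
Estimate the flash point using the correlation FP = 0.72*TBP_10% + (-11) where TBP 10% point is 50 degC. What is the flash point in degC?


FP = 0.72 * 50 + (-11) = 25

25 degC


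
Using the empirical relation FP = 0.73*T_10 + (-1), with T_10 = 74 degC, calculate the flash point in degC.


FP = 0.73 * 74 + (-1) = 53.02

53.02 degC


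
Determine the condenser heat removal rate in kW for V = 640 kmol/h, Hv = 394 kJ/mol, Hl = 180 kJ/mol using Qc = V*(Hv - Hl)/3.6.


Qc = 640 * (394 - 180) / 3.6 = 640 * 214 / 3.6 = 38040

38040 kW


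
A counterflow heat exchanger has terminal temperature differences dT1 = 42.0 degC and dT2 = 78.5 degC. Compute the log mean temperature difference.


LMTD = (dT1 - dT2) / ln(dT1/dT2)
= (42.0 - 78.5) / ln(42.0 / 78.5) = -36.5 / -0.625429 = 58.36

58.36 degC


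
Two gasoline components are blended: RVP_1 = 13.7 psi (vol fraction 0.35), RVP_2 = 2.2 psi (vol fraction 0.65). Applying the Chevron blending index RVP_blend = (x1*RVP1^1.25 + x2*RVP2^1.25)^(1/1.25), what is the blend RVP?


Chevron index: RVP_blend = (sum xi*RVPi^1.25)^(1/1.25)
RVP^1.25 terms: 0.35 * 13.7^1.25 + 0.65 * 2.2^1.25 = 10.9666
RVP_blend = 10.9666^(1/1.25) = 6.793

6.793 psi


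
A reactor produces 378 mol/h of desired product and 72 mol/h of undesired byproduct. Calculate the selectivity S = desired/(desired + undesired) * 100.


Selectivity = desired / (desired + undesired) * 100
Total products = 378 + 72 = 450 mol/h
S = 378 / 450 * 100
= 0.8400 * 100
= 84.00 %

84.00 %


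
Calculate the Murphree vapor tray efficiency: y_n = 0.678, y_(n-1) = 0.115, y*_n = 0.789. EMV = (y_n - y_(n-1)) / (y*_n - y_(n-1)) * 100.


Murphree vapor efficiency: EMV = (y_n - y_(n-1)) / (y*_n - y_(n-1)) * 100
EMV = (0.678 - 0.115) / (0.789 - 0.115) * 100 = 0.563 / 0.674 * 100 = 83.53

83.53 %


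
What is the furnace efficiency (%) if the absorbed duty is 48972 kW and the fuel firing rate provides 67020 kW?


Furnace efficiency = Q_absorbed / Q_fuel * 100
= 48972 / 67020 * 100 = 73.07

73.07 %


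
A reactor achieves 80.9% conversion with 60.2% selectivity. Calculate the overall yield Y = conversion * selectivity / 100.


Overall yield = conversion (%) * selectivity (%) / 100
Conversion = 80.9%, Selectivity = 60.2%
Y = 80.9 * 60.2 / 100
= 48.7018 %

48.7018 %


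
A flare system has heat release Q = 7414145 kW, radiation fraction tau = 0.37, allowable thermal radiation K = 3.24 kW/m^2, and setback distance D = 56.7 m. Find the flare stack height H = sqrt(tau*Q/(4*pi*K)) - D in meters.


tau*Q/(4*pi*K) = 0.37 * 7414145 / (4 * pi * 3.24) = 67376.4
sqrt(67376.4) = 259.57
H = 259.57 - 56.7 = 202.9

202.9 m


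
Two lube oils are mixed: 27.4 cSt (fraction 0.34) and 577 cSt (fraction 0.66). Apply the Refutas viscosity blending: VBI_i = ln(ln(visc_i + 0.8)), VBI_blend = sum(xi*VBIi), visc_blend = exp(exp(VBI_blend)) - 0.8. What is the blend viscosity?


Refutas method: VBN_i = 14.534*ln(ln(visc_i + 0.8)) + 10.975, blended linearly by mass fraction; since VBN is linear in VBI_i = ln(ln(visc_i + 0.8)) and the fractions sum to 1, blend VBI directly: visc = exp(exp(VBI_blend)) - 0.8
VBI_1 = ln(ln(27.4 + 0.8)) = 1.20577
VBI_2 = ln(ln(577 + 0.8)) = 1.84991
VBI_blend = 0.34 * 1.20577 + 0.66 * 1.84991 = 1.6309
visc_blend = exp(exp(1.6309)) - 0.8 = 164.6

164.6 cSt


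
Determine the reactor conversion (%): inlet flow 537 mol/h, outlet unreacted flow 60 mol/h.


X = (F_in - F_out) / F_in * 100
Moles reacted = 537 - 60 = 477
X = 477 / 537 * 100
= 0.8883 * 100
= 88.83 %

88.83 %


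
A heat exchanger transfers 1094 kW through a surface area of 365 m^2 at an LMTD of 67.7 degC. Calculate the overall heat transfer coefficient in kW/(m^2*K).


From Q = U*A*LMTD, U = Q / (A * LMTD)
U = 1094 / (365 * 67.7) = 1094 / 24710.5 = 0.04427

0.04427 kW/(m^2*K)


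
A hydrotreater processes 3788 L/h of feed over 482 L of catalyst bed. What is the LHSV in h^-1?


LHSV = volumetric feed rate / catalyst volume
= 3788 L/h / 482 L
= 7.859 h^-1

7.859 h^-1


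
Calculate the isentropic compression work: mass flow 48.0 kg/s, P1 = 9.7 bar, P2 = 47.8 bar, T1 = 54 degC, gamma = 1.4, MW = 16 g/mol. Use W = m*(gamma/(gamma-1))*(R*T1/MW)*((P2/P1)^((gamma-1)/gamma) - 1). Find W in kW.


Isentropic work: W = m*(gamma/(gamma-1))*(R*T1/MW)*((P2/P1)^((gamma-1)/gamma) - 1)
T1 = 54 + 273.15 = 327.15 K
Pressure ratio = 47.8 / 9.7 = 4.92784
Exponent = (1.4 - 1)/1.4 = 0.285714
(P2/P1)^exp - 1 = 4.92784^0.285714 - 1 = 0.577254
W = 48.0 * 1.4 / 0.4 * 8.314 * 327.15 / 16 * 0.577254 = 16490

16490 kW


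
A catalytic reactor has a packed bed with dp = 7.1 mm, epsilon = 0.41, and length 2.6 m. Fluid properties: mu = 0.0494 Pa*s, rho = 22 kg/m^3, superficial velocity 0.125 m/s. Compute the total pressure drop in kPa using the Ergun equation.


dp = 7.1 mm = 0.0071 m
Viscous term = 150*0.0494*0.125*(1-0.41)^2 / (0.0071^2*0.41^3) = 92803.4
Inertial term = 1.75*22*0.125^2*(1-0.41) / (0.0071*0.41^3) = 725.309
dP/L = 92803.4 + 725.309 = 93528.7 Pa/m
dP = 93528.7 * 2.6 / 1000 = 243.2 kPa

243.2 kPa


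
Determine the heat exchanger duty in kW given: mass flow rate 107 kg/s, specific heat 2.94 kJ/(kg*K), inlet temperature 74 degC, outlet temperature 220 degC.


Q = m_dot * cp * delta_T
delta_T = 220 - 74 = 146 K
Q = 107 * 2.94 * 146
= 314.58 * 146
= 45928.68 kW

45928.68 kW


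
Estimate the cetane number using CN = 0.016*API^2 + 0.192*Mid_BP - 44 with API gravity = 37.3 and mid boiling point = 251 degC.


CN = 0.016 * 37.3^2 + 0.192 * 251 - 44
CN = 22.26064 + 48.192 - 44 = 26.45264

26.45264


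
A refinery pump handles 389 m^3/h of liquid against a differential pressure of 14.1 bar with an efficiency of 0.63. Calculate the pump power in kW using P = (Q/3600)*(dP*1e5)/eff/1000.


Q = 389 / 3600 = 0.108056 m^3/s
P = 0.108056 * (14.1 * 1e5) / 0.63 / 1000 = 241.8

241.8 kW


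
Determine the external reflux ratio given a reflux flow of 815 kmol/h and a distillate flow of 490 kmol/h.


Reflux ratio definition: R = L / D (liquid returned / distillate withdrawn)
L = 815 kmol/h, D = 490 kmol/h
R = 815 / 490 = 1.663

1.663


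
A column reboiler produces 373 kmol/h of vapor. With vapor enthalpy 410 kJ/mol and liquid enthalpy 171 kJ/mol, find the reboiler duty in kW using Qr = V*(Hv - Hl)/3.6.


Qr = 373 * (410 - 171) / 3.6 = 373 * 239 / 3.6 = 24760

24760 kW


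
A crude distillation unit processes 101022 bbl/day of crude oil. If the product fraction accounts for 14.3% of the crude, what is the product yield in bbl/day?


Crude throughput = 101022 bbl/day
Fraction yield = 14.3%
yield = throughput * fraction / 100
yield = 101022 * 14.3 / 100 = 14446.146

14446.146 bbl/day


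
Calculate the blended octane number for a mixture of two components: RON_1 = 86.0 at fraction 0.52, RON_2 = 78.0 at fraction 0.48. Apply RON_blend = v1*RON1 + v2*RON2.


Linear blending: RON_blend = sum(vi * RONi)
Contribution 1: 0.52 * 86.0 = 44.72
Contribution 2: 0.48 * 78.0 = 37.44
RON_blend = 44.72 + 37.44 = 82.16

82.16


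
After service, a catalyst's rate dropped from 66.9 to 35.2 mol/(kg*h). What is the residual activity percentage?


Activity (%) = (rate_used / rate_fresh) * 100
rate_used = 35.2, rate_fresh = 66.9
= (35.2 / 66.9) * 100
= 0.5262 * 100 = 52.62

52.62 %


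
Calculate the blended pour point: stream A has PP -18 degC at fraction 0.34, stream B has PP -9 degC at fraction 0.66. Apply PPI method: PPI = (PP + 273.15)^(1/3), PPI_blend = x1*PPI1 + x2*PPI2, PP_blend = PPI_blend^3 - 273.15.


PPI_1 = (-18 + 273.15)^(1/3) = 6.342569
PPI_2 = (-9 + 273.15)^(1/3) = 6.416283
PPI_blend = 0.34 * 6.342569 + 0.66 * 6.416283 = 6.39122
PP_blend = 6.39122^3 - 273.15 = 261.0666 - 273.15 = -12.08

-12.08 degC


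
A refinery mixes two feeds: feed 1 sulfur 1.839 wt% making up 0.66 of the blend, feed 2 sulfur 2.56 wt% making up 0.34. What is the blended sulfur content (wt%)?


Linear sulfur blending: S_blend = x1*S1 + x2*S2
Contribution 1: 0.66 * 1.839 = 1.21374 wt%
Contribution 2: 0.34 * 2.56 = 0.8704 wt%
S_blend = 1.21374 + 0.8704 = 2.08414

2.08414 wt%


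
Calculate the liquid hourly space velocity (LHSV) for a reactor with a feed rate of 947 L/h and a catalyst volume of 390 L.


LHSV = volumetric feed rate / catalyst volume
= 947 L/h / 390 L
= 2.428 h^-1

2.428 h^-1


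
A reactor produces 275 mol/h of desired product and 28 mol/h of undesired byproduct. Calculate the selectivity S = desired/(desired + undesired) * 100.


Selectivity = desired / (desired + undesired) * 100
Total products = 275 + 28 = 303 mol/h
S = 275 / 303 * 100
= 0.9076 * 100
= 90.76 %

90.76 %


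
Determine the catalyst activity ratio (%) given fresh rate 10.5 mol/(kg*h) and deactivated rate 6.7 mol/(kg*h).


Activity (%) = (rate_used / rate_fresh) * 100
rate_used = 6.7, rate_fresh = 10.5
= (6.7 / 10.5) * 100
= 0.6381 * 100 = 63.81

63.81 %


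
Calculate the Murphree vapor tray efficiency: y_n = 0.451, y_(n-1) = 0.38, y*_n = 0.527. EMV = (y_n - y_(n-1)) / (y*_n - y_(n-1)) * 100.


Murphree vapor efficiency: EMV = (y_n - y_(n-1)) / (y*_n - y_(n-1)) * 100
EMV = (0.451 - 0.38) / (0.527 - 0.38) * 100 = 0.071 / 0.147 * 100 = 48.30

48.30 %


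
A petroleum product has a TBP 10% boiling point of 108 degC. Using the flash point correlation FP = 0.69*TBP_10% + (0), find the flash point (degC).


FP = 0.69 * 108 + (0) = 74.52

74.52 degC


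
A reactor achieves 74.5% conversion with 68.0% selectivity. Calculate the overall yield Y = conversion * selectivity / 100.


Overall yield = conversion (%) * selectivity (%) / 100
Conversion = 74.5%, Selectivity = 68.0%
Y = 74.5 * 68.0 / 100
= 50.66 %

50.66 %


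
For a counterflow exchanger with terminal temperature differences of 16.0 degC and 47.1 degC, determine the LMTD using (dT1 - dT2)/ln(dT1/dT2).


LMTD = (dT1 - dT2) / ln(dT1/dT2)
= (16.0 - 47.1) / ln(16.0 / 47.1) = -31.1 / -1.07968 = 28.80

28.80 degC


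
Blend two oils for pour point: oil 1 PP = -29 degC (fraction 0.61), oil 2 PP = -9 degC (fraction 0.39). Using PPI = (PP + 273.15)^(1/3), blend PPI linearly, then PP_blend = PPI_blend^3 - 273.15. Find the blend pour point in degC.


PPI_1 = (-29 + 273.15)^(1/3) = 6.25008
PPI_2 = (-9 + 273.15)^(1/3) = 6.416283
PPI_blend = 0.61 * 6.25008 + 0.39 * 6.416283 = 6.314899
PP_blend = 6.314899^3 - 273.15 = 251.8252 - 273.15 = -21.32

-21.32 degC


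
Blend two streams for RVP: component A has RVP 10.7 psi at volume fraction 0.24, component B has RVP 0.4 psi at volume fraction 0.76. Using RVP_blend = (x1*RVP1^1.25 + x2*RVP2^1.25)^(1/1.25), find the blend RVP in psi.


Chevron index: RVP_blend = (sum xi*RVPi^1.25)^(1/1.25)
RVP^1.25 terms: 0.24 * 10.7^1.25 + 0.76 * 0.4^1.25 = 4.88628
RVP_blend = 4.88628^(1/1.25) = 3.558

3.558 psi


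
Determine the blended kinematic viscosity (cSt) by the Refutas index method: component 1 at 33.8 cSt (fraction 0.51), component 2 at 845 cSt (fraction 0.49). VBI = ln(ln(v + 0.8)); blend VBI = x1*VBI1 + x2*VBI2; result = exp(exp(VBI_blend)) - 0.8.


Refutas method: VBN_i = 14.534*ln(ln(visc_i + 0.8)) + 10.975, blended linearly by mass fraction; since VBN is linear in VBI_i = ln(ln(visc_i + 0.8)) and the fractions sum to 1, blend VBI directly: visc = exp(exp(VBI_blend)) - 0.8
VBI_1 = ln(ln(33.8 + 0.8)) = 1.26521
VBI_2 = ln(ln(845 + 0.8)) = 1.9081
VBI_blend = 0.51 * 1.26521 + 0.49 * 1.9081 = 1.58023
visc_blend = exp(exp(1.58023)) - 0.8 = 127.7

127.7 cSt


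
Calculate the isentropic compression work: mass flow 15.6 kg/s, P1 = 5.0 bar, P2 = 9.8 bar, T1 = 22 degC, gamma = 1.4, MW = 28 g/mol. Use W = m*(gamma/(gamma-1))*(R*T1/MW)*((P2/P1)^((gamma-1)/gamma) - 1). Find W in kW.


Isentropic work: W = m*(gamma/(gamma-1))*(R*T1/MW)*((P2/P1)^((gamma-1)/gamma) - 1)
T1 = 22 + 273.15 = 295.15 K
Pressure ratio = 9.8 / 5.0 = 1.96
Exponent = (1.4 - 1)/1.4 = 0.285714
(P2/P1)^exp - 1 = 1.96^0.285714 - 1 = 0.211997
W = 15.6 * 1.4 / 0.4 * 8.314 * 295.15 / 28 * 0.211997 = 1014

1014 kW


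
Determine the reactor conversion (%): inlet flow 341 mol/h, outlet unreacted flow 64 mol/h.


X = (F_in - F_out) / F_in * 100
Moles reacted = 341 - 64 = 277
X = 277 / 341 * 100
= 0.8123 * 100
= 81.23 %

81.23 %


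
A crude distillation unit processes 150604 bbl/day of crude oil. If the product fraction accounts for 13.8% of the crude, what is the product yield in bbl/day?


Crude throughput = 150604 bbl/day
Fraction yield = 13.8%
yield = throughput * fraction / 100
yield = 150604 * 13.8 / 100 = 20783.352

20783.352 bbl/day


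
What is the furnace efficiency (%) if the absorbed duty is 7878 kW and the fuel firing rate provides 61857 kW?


Furnace efficiency = Q_absorbed / Q_fuel * 100
= 7878 / 61857 * 100 = 12.74

12.74 %


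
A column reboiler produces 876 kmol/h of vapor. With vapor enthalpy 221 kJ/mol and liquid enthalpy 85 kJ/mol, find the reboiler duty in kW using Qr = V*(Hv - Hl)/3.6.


Qr = 876 * (221 - 85) / 3.6 = 876 * 136 / 3.6 = 33090

33090 kW


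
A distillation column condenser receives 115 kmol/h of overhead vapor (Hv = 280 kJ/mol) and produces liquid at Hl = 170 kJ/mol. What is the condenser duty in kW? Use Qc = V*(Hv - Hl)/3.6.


Qc = 115 * (280 - 170) / 3.6 = 115 * 110 / 3.6 = 3514

3514 kW


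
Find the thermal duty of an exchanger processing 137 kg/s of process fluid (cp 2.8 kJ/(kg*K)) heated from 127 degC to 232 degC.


Q = m_dot * cp * delta_T
delta_T = 232 - 127 = 105 K
Q = 137 * 2.8 * 105
= 383.6 * 105
= 40278 kW

40278 kW


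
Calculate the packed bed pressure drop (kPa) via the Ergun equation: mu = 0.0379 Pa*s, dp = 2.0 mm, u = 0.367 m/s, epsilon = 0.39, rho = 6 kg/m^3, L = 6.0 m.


dp = 2.0 mm = 0.002 m
Viscous term = 150*0.0379*0.367*(1-0.39)^2 / (0.002^2*0.39^3) = 3271920
Inertial term = 1.75*6*0.367^2*(1-0.39) / (0.002*0.39^3) = 7271.56
dP/L = 3271920 + 7271.56 = 3279190 Pa/m
dP = 3279190 * 6.0 / 1000 = 19680 kPa

19680 kPa


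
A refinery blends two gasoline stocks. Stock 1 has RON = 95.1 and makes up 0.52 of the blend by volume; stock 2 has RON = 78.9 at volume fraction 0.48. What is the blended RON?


Linear blending: RON_blend = sum(vi * RONi)
Contribution 1: 0.52 * 95.1 = 49.452
Contribution 2: 0.48 * 78.9 = 37.872
RON_blend = 49.452 + 37.872 = 87.324

87.324


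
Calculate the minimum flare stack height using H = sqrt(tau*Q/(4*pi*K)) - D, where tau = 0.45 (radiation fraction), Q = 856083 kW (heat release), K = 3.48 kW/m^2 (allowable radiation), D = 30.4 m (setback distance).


tau*Q/(4*pi*K) = 0.45 * 856083 / (4 * pi * 3.48) = 8809.26
sqrt(8809.26) = 93.8577
H = 93.8577 - 30.4 = 63.46

63.46 m


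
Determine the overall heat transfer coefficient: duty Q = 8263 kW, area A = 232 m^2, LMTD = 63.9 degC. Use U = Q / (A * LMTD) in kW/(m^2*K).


From Q = U*A*LMTD, U = Q / (A * LMTD)
U = 8263 / (232 * 63.9) = 8263 / 14824.8 = 0.5574

0.5574 kW/(m^2*K)


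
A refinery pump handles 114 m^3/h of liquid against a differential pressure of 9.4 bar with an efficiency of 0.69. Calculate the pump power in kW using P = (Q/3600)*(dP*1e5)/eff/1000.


Q = 114 / 3600 = 0.0316667 m^3/s
P = 0.0316667 * (9.4 * 1e5) / 0.69 / 1000 = 43.14

43.14 kW


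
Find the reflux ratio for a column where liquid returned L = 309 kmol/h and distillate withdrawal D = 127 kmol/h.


Reflux ratio definition: R = L / D (liquid returned / distillate withdrawn)
L = 309 kmol/h, D = 127 kmol/h
R = 309 / 127 = 2.433

2.433


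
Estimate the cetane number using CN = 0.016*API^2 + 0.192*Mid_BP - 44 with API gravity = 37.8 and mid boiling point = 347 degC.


CN = 0.016 * 37.8^2 + 0.192 * 347 - 44
CN = 22.86144 + 66.624 - 44 = 45.48544

45.48544


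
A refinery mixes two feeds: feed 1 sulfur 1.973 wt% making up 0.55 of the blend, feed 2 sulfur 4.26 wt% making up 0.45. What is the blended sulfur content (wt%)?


Linear sulfur blending: S_blend = x1*S1 + x2*S2
Contribution 1: 0.55 * 1.973 = 1.08515 wt%
Contribution 2: 0.45 * 4.26 = 1.917 wt%
S_blend = 1.08515 + 1.917 = 3.00215

3.00215 wt%


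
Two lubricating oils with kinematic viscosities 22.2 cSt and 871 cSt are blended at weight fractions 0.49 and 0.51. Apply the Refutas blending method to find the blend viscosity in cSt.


Refutas method: VBN_i = 14.534*ln(ln(visc_i + 0.8)) + 10.975, blended linearly by mass fraction; since VBN is linear in VBI_i = ln(ln(visc_i + 0.8)) and the fractions sum to 1, blend VBI directly: visc = exp(exp(VBI_blend)) - 0.8
VBI_1 = ln(ln(22.2 + 0.8)) = 1.14279
VBI_2 = ln(ln(871 + 0.8)) = 1.91258
VBI_blend = 0.49 * 1.14279 + 0.51 * 1.91258 = 1.53538
visc_blend = exp(exp(1.53538)) - 0.8 = 103.1

103.1 cSt


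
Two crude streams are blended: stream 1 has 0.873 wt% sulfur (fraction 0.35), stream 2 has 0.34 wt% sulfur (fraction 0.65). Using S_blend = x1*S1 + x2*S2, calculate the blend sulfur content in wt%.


Linear sulfur blending: S_blend = x1*S1 + x2*S2
Contribution 1: 0.35 * 0.873 = 0.30555 wt%
Contribution 2: 0.65 * 0.34 = 0.221 wt%
S_blend = 0.30555 + 0.221 = 0.52655

0.52655 wt%
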